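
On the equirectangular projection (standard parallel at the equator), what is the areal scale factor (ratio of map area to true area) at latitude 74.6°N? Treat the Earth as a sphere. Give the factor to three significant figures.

Plate carrée maps x = Rλ, y = Rφ. The meridian scale is h = 1 and the parallel scale is k = 1/cos φ = sec φ.
Areal scale = h·k = 1 × sec φ; at 74.6°, h = 1.000, k = 3.766, so h·k = 3.766.

3.77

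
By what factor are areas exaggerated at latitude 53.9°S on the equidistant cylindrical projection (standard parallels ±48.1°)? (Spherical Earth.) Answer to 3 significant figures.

1.13

With standard parallel φ₀ = 48.1°, the equirectangular projection gives x = Rλ cos φ₀, y = Rφ, so h = 1 and k = cos 48.1° / cos φ.
Areal scale = h·k = 1 × cos φ₀ / cos φ; at 53.9°, h = 1.000, k = 1.133, so h·k = 1.133.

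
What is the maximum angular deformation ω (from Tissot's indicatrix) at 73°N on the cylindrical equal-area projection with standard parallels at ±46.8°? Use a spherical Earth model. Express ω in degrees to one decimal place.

87.5°

A cylindrical equal-area projection with standard parallel φ₀ has meridian scale h = cos φ / cos φ₀ and parallel scale k = cos φ₀ / cos φ (so areas are preserved, h·k = 1).
At 73°: h = 0.4271, k = 2.341; principal scales a = 2.341, b = 0.4271.
sin(ω/2) = (a − b)/(a + b) = 1.914/2.768 = 0.6915, so ω = 2 arcsin(0.6915) ≈ 87.5°.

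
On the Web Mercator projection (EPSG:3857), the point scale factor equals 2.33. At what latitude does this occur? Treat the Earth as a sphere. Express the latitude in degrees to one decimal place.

Mercator scale is k = sec φ = 1/cos φ.
1/cos φ = 2.33  ⇒  cos φ = 0.4292  ⇒  φ = arccos(0.4292) ≈ 64.6°.

64.6°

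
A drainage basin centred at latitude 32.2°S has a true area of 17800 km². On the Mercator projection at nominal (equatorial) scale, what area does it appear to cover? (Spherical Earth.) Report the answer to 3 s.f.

The Mercator projection is conformal; its linear scale factor is the same in every direction and equals sec φ = 1/cos φ.
Areal scale = k² = sec²φ = 1/cos²(32.2°) = 1/0.8462² = 1.397.
Apparent area = 17800 × 1.397 ≈ 24900 km².

24900 km²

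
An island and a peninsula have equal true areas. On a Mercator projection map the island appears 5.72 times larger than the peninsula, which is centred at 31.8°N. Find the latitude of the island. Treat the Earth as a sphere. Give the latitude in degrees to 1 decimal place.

On Mercator, (apparent₁)/(apparent₂) = sec²φ₁ / sec²φ₂ when true areas are equal.
cos²φ₂ / cos²φ₁ = 5.72  ⇒  cos φ₁ = cos 31.8° / √5.72 = 0.8499/2.392 = 0.3554.
φ₁ = arccos(0.3554) ≈ 69.2°.

69.2°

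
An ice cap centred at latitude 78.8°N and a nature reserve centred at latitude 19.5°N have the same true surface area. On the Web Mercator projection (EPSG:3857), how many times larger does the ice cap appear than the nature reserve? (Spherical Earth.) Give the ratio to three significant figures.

Mercator areal scale is sec²φ.
At 78.8°: sec²(78.8°) = 1/0.1942² = 26.51.
At 19.5°: sec²(19.5°) = 1/0.9426² = 1.125.
Ratio = 26.51/1.125 = cos²(19.5°)/cos²(78.8°) ≈ 23.6.

23.6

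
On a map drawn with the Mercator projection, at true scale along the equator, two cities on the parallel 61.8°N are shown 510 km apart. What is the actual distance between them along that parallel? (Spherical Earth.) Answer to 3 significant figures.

The Mercator projection is conformal; its linear scale factor is the same in every direction and equals sec φ = 1/cos φ.
Along the parallel at 61.8°, map distances are exaggerated by k = sec 61.8° = 2.116.
True distance = 510 / 2.116 = 510 × cos 61.8° ≈ 241 km.

241 km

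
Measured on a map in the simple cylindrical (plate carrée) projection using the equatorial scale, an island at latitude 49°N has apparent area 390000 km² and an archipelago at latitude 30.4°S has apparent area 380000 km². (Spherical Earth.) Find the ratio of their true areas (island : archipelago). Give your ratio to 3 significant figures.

Plate carrée has h = 1 and k = sec φ, giving areal scale sec φ; true area = (apparent area) · cos φ.
True area of island: 390000 × cos(49°) = 390000 × 0.6561 = 255900 km².
True area of archipelago: 380000 × cos(30.4°) = 380000 × 0.8625 = 327800 km².
Ratio = 255900 / 327800 ≈ 0.781.

0.781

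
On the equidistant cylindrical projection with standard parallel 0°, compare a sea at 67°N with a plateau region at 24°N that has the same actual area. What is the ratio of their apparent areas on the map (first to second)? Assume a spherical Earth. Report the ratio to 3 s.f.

Plate carrée maps x = Rλ, y = Rφ. The meridian scale is h = 1 and the parallel scale is k = 1/cos φ = sec φ.
Areal scale at 67°: h·k = 1.000 × 2.559 = 2.559.
Areal scale at 24°: h·k = 1.000 × 1.095 = 1.095.
Ratio = 2.559/1.095 ≈ 2.34.

2.34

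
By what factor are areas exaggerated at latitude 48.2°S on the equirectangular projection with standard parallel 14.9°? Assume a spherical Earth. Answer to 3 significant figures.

The equidistant cylindrical projection with φ₀ = 14.9° has h = 1 (meridians true) and k = cos φ₀ / cos φ along parallels.
Areal scale = h·k = 1 × cos φ₀ / cos φ; at 48.2°, h = 1.000, k = 1.450, so h·k = 1.450.

1.45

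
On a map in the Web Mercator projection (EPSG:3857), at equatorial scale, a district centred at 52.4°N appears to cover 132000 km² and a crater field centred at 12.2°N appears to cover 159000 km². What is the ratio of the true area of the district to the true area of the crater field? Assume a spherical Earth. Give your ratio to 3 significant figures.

0.324

Mercator's areal exaggeration is sec²φ; hence true area = (apparent area) · cos²φ.
True area of district: 132000 × cos²(52.4°) = 132000 × 0.3723 = 49140 km².
True area of crater field: 159000 × cos²(12.2°) = 159000 × 0.9553 = 151900 km².
Ratio = 49140 / 151900 ≈ 0.324.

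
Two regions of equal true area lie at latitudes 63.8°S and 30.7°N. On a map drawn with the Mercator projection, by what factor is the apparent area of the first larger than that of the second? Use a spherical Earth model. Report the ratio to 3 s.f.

3.79

Mercator is conformal with k = sec φ, so areal scale = k² = sec²φ.
At 63.8°: sec²(63.8°) = 1/0.4415² = 5.130.
At 30.7°: sec²(30.7°) = 1/0.8599² = 1.353.
Ratio = 5.130/1.353 = cos²(30.7°)/cos²(63.8°) ≈ 3.79.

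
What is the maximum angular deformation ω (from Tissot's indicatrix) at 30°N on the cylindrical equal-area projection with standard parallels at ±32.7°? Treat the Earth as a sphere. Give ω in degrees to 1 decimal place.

A cylindrical equal-area projection with standard parallel φ₀ has meridian scale h = cos φ / cos φ₀ and parallel scale k = cos φ₀ / cos φ (so areas are preserved, h·k = 1).
At 30°: h = 1.029, k = 0.9717; principal scales a = 1.029, b = 0.9717.
sin(ω/2) = (a − b)/(a + b) = 0.05744/2.001 = 0.02871, so ω = 2 arcsin(0.02871) ≈ 3.3°.

3.3°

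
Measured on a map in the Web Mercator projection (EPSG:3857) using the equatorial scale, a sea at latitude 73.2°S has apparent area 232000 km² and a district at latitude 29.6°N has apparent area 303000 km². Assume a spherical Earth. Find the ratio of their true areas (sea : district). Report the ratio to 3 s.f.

0.0846

On Mercator the areal scale is sec²φ, so true area = apparent × cos²φ.
True area of sea: 232000 × cos²(73.2°) = 232000 × 0.08354 = 19380 km².
True area of district: 303000 × cos²(29.6°) = 303000 × 0.7560 = 229100 km².
Ratio = 19380 / 229100 ≈ 0.0846.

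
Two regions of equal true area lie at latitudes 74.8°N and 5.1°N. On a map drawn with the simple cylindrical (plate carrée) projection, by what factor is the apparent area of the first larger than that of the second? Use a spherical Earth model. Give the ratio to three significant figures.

For the equirectangular projection with φ₀ = 0 (plate carrée), h = 1 along meridians and k = sec φ along parallels.
Areal scale at 74.8°: h·k = 1.000 × 3.814 = 3.814.
Areal scale at 5.1°: h·k = 1.000 × 1.004 = 1.004.
Ratio = 3.814/1.004 ≈ 3.80.

3.80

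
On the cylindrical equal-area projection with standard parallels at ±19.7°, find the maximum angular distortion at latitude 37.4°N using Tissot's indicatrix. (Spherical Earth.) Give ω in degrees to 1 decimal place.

19.4°

For cylindrical equal-area with standard parallel φ₀, h = cos φ / cos φ₀ and k = cos φ₀ / cos φ, so h·k = 1.
At 37.4°: h = 0.8438, k = 1.185; principal scales a = 1.185, b = 0.8438.
sin(ω/2) = (a − b)/(a + b) = 0.3413/2.029 = 0.1682, so ω = 2 arcsin(0.1682) ≈ 19.4°.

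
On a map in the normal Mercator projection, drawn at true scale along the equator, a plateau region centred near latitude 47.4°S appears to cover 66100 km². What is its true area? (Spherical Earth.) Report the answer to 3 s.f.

The Mercator projection is conformal; its linear scale factor is the same in every direction and equals sec φ = 1/cos φ.
Areal scale = k² = sec²φ = 1/cos²(47.4°) = 1/0.6769² = 2.183.
True area = apparent / (areal scale) = 66100 / 2.183 ≈ 30300 km².

30300 km²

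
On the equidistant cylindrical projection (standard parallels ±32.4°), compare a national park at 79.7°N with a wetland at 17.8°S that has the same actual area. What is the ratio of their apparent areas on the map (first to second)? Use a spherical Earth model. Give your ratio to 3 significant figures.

5.33

In the equirectangular projection with standard parallel φ₀ = 32.4° (x = Rλ cos φ₀, y = Rφ), meridians are true-scale (h = 1) and the parallel scale is k = cos φ₀ / cos φ.
Areal scale at 79.7°: h·k = 1.000 × 4.722 = 4.722.
Areal scale at 17.8°: h·k = 1.000 × 0.8868 = 0.8868.
Ratio = 4.722/0.8868 ≈ 5.33.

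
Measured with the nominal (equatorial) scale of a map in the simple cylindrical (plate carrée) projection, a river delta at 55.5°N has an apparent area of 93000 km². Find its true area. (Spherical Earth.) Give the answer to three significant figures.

Plate carrée maps x = Rλ, y = Rφ. The meridian scale is h = 1 and the parallel scale is k = 1/cos φ = sec φ.
Areal scale = h·k = 1 × sec φ; at 55.5°, h = 1.000, k = 1.766, so h·k = 1.766.
True area = apparent / (areal scale) = 93000 / 1.766 ≈ 52700 km².

52700 km²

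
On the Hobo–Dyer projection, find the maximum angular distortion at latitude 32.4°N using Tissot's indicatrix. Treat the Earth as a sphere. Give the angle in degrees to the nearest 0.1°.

7.1°

Hobo–Dyer is a cylindrical equal-area projection with standard parallels at ±37.5°. A cylindrical equal-area projection with standard parallel φ₀ has meridian scale h = cos φ / cos φ₀ and parallel scale k = cos φ₀ / cos φ (so areas are preserved, h·k = 1).
At 32.4°: h = 1.064, k = 0.9396; principal scales a = 1.064, b = 0.9396.
sin(ω/2) = (a − b)/(a + b) = 0.1246/2.004 = 0.06219, so ω = 2 arcsin(0.06219) ≈ 7.1°.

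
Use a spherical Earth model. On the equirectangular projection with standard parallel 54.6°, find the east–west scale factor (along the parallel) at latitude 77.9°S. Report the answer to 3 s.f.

With standard parallel φ₀ = 54.6°, the equirectangular projection gives x = Rλ cos φ₀, y = Rφ, so h = 1 and k = cos 54.6° / cos φ.
k = cos 54.6° / cos 77.9° = 0.5793/0.2096 = 2.764.

2.76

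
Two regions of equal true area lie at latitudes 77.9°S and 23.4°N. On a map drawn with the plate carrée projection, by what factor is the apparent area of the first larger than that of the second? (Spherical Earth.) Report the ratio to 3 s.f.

4.38

For the equirectangular projection with φ₀ = 0 (plate carrée), h = 1 along meridians and k = sec φ along parallels.
Areal scale at 77.9°: h·k = 1.000 × 4.771 = 4.771.
Areal scale at 23.4°: h·k = 1.000 × 1.090 = 1.090.
Ratio = 4.771/1.090 ≈ 4.38.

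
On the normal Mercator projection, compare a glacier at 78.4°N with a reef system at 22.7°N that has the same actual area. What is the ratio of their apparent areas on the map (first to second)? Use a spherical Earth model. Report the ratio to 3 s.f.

Mercator areal scale is sec²φ.
At 78.4°: sec²(78.4°) = 1/0.2011² = 24.73.
At 22.7°: sec²(22.7°) = 1/0.9225² = 1.175.
Ratio = 24.73/1.175 = cos²(22.7°)/cos²(78.4°) ≈ 21.0.

21.0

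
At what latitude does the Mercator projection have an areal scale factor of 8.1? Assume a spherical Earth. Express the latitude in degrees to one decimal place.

69.4°

Mercator areal scale is sec²φ.
sec²φ = 8.1  ⇒  cos²φ = 0.1235  ⇒  cos φ = 0.3514.
φ = arccos(0.3514) ≈ 69.4°.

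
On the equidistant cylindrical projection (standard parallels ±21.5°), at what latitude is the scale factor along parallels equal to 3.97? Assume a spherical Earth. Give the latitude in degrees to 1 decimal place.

With standard parallel φ₀ = 21.5°, the equirectangular projection gives x = Rλ cos φ₀, y = Rφ, so h = 1 and k = cos 21.5° / cos φ.
k = cos φ₀ / cos φ = 3.97  ⇒  cos φ = cos 21.5° / 3.97 = 0.2344.
φ = arccos(0.2344) ≈ 76.4°.

76.4°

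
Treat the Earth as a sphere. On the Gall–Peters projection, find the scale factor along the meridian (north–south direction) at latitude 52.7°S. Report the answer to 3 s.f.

0.857

Gall–Peters is a cylindrical equal-area projection with standard parallels at ±45°. For cylindrical equal-area with standard parallel φ₀, h = cos φ / cos φ₀ and k = cos φ₀ / cos φ, so h·k = 1.
h = cos 52.7° / cos 45° = 0.6060/0.7071 = 0.8570.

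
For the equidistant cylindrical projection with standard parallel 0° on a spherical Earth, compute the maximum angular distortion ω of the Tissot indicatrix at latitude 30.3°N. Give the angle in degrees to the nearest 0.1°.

8.4°

Plate carrée maps x = Rλ, y = Rφ. The meridian scale is h = 1 and the parallel scale is k = 1/cos φ = sec φ.
At 30.3°: h = 1.000, k = 1.158; principal scales a = 1.158, b = 1.000.
sin(ω/2) = (a − b)/(a + b) = 0.1582/2.158 = 0.07331, so ω = 2 arcsin(0.07331) ≈ 8.4°.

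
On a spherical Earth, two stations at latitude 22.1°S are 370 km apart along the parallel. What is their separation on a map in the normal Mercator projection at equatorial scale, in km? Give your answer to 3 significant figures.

399 km

For Mercator, h = k = sec φ (a conformal cylindrical projection has a single point scale, 1/cos φ).
Along the parallel, k = sec 22.1° = 1/0.9265 = 1.079.
Map distance = 370 × 1.079 ≈ 399 km.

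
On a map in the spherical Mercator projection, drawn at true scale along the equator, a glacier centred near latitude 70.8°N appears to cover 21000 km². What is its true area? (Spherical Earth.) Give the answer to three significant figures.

2270 km²

For Mercator, h = k = sec φ (a conformal cylindrical projection has a single point scale, 1/cos φ).
Areal scale = k² = sec²φ = 1/cos²(70.8°) = 1/0.3289² = 9.246.
True area = apparent / (areal scale) = 21000 / 9.246 ≈ 2270 km².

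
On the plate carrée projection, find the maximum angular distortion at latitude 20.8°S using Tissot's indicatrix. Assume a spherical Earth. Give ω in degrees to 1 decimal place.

3.9°

For the equirectangular projection with φ₀ = 0 (plate carrée), h = 1 along meridians and k = sec φ along parallels.
At 20.8°: h = 1.000, k = 1.070; principal scales a = 1.070, b = 1.000.
sin(ω/2) = (a − b)/(a + b) = 0.06972/2.070 = 0.03368, so ω = 2 arcsin(0.03368) ≈ 3.9°.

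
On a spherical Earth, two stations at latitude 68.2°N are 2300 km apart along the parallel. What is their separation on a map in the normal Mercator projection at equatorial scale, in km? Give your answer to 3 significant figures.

Mercator is conformal, so the point scale is isotropic: h = k = sec φ = 1/cos φ.
Along the parallel, k = sec 68.2° = 1/0.3714 = 2.693.
Map distance = 2300 × 2.693 ≈ 6190 km.

6190 km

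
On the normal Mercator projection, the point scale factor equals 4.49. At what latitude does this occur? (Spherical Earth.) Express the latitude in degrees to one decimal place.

Mercator scale is k = sec φ = 1/cos φ.
1/cos φ = 4.49  ⇒  cos φ = 0.2227  ⇒  φ = arccos(0.2227) ≈ 77.1°.

77.1°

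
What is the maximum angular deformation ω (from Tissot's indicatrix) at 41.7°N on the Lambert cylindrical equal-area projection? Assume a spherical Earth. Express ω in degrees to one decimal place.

The Lambert cylindrical equal-area projection is the cylindrical equal-area projection with its standard parallel at the equator (φ₀ = 0). For cylindrical equal-area with standard parallel φ₀, h = cos φ / cos φ₀ and k = cos φ₀ / cos φ, so h·k = 1.
At 41.7°: h = 0.7466, k = 1.339; principal scales a = 1.339, b = 0.7466.
sin(ω/2) = (a − b)/(a + b) = 0.5927/2.086 = 0.2841, so ω = 2 arcsin(0.2841) ≈ 33.0°.

33.0°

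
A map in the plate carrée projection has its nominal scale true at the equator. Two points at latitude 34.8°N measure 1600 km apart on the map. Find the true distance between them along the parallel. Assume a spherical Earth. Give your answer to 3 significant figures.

1310 km

Plate carrée maps x = Rλ, y = Rφ. The meridian scale is h = 1 and the parallel scale is k = 1/cos φ = sec φ.
Along the parallel at 34.8°, map distances are exaggerated by k = sec 34.8° = 1.218.
True distance = 1600 / 1.218 = 1600 × cos 34.8° ≈ 1310 km.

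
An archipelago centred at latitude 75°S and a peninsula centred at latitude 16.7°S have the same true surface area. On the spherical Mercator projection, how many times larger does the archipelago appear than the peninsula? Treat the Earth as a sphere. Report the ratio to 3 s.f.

13.7

On Mercator, area is exaggerated by sec²φ = 1/cos²φ.
At 75°: sec²(75°) = 1/0.2588² = 14.93.
At 16.7°: sec²(16.7°) = 1/0.9578² = 1.090.
Ratio = 14.93/1.090 = cos²(16.7°)/cos²(75°) ≈ 13.7.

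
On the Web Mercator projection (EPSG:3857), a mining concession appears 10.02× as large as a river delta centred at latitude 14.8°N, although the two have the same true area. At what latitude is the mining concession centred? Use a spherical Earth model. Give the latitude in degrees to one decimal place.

72.2°

For equal true areas on Mercator, apparent areas scale as sec²φ, so the ratio is cos²φ₂ / cos²φ₁.
cos²φ₂ / cos²φ₁ = 10.02  ⇒  cos φ₁ = cos 14.8° / √10.02 = 0.9668/3.165 = 0.3054.
φ₁ = arccos(0.3054) ≈ 72.2°.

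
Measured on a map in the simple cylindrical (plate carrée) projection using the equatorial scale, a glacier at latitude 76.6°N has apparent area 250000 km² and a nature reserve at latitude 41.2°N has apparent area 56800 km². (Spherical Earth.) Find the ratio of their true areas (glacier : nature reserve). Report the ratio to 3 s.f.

1.36

On the plate carrée, areal scale = h·k = 1 × sec φ, so true area = apparent × cos φ.
True area of glacier: 250000 × cos(76.6°) = 250000 × 0.2317 = 57940 km².
True area of nature reserve: 56800 × cos(41.2°) = 56800 × 0.7524 = 42740 km².
Ratio = 57940 / 42740 ≈ 1.36.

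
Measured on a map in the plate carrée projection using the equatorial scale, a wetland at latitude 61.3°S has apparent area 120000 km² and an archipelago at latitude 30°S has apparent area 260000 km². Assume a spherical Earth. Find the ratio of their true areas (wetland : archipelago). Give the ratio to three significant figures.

Plate carrée has h = 1 and k = sec φ, giving areal scale sec φ; true area = (apparent area) · cos φ.
True area of wetland: 120000 × cos(61.3°) = 120000 × 0.4802 = 57630 km².
True area of archipelago: 260000 × cos(30°) = 260000 × 0.8660 = 225200 km².
Ratio = 57630 / 225200 ≈ 0.256.

0.256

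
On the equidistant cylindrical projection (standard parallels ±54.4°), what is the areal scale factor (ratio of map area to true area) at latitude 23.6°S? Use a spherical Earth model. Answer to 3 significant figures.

With standard parallel φ₀ = 54.4°, the equirectangular projection gives x = Rλ cos φ₀, y = Rφ, so h = 1 and k = cos 54.4° / cos φ.
Areal scale = h·k = 1 × cos φ₀ / cos φ; at 23.6°, h = 1.000, k = 0.6353, so h·k = 0.6353.

0.635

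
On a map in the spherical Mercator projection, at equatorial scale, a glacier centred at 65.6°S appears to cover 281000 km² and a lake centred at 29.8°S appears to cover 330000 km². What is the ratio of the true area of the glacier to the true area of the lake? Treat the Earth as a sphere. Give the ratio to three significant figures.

On Mercator the areal scale is sec²φ, so true area = apparent × cos²φ.
True area of glacier: 281000 × cos²(65.6°) = 281000 × 0.1707 = 47950 km².
True area of lake: 330000 × cos²(29.8°) = 330000 × 0.7530 = 248500 km².
Ratio = 47950 / 248500 ≈ 0.193.

0.193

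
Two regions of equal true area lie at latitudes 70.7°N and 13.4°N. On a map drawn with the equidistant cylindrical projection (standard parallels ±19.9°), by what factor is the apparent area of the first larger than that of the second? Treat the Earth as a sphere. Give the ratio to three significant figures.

In the equirectangular projection with standard parallel φ₀ = 19.9° (x = Rλ cos φ₀, y = Rφ), meridians are true-scale (h = 1) and the parallel scale is k = cos φ₀ / cos φ.
Areal scale at 70.7°: h·k = 1.000 × 2.845 = 2.845.
Areal scale at 13.4°: h·k = 1.000 × 0.9666 = 0.9666.
Ratio = 2.845/0.9666 ≈ 2.94.

2.94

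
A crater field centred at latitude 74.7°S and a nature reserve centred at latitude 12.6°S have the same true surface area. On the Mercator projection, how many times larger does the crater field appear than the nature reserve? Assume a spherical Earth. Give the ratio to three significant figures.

13.7

On Mercator, area is exaggerated by sec²φ = 1/cos²φ.
At 74.7°: sec²(74.7°) = 1/0.2639² = 14.36.
At 12.6°: sec²(12.6°) = 1/0.9759² = 1.050.
Ratio = 14.36/1.050 = cos²(12.6°)/cos²(74.7°) ≈ 13.7.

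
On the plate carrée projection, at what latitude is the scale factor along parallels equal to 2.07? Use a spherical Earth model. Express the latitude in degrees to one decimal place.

Plate carrée: h = 1, k = sec φ along parallels.
sec φ = 2.07  ⇒  cos φ = 0.4831  ⇒  φ ≈ 61.1°.

61.1°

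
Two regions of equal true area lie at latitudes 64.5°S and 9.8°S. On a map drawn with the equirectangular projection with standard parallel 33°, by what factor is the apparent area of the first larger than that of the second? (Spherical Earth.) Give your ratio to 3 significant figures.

2.29

With standard parallel φ₀ = 33°, the equirectangular projection gives x = Rλ cos φ₀, y = Rφ, so h = 1 and k = cos 33° / cos φ.
Areal scale at 64.5°: h·k = 1.000 × 1.948 = 1.948.
Areal scale at 9.8°: h·k = 1.000 × 0.8511 = 0.8511.
Ratio = 1.948/0.8511 ≈ 2.29.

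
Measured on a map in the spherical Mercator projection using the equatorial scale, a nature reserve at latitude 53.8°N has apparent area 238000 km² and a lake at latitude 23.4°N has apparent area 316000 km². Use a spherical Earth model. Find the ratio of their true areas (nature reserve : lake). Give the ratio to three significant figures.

Since Mercator area scale is 1/cos²φ, the true area equals the apparent area multiplied by cos²φ.
True area of nature reserve: 238000 × cos²(53.8°) = 238000 × 0.3488 = 83020 km².
True area of lake: 316000 × cos²(23.4°) = 316000 × 0.8423 = 266200 km².
Ratio = 83020 / 266200 ≈ 0.312.

0.312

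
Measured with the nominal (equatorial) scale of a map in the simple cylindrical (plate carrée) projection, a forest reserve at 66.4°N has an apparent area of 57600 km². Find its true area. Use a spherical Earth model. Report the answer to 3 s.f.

Plate carrée maps x = Rλ, y = Rφ. The meridian scale is h = 1 and the parallel scale is k = 1/cos φ = sec φ.
Areal scale = h·k = 1 × sec φ; at 66.4°, h = 1.000, k = 2.498, so h·k = 2.498.
True area = apparent / (areal scale) = 57600 / 2.498 ≈ 23100 km².

23100 km²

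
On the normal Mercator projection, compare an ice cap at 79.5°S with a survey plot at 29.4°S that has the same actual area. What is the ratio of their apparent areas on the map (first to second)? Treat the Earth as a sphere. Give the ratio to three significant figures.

Mercator is conformal with k = sec φ, so areal scale = k² = sec²φ.
At 79.5°: sec²(79.5°) = 1/0.1822² = 30.11.
At 29.4°: sec²(29.4°) = 1/0.8712² = 1.317.
Ratio = 30.11/1.317 = cos²(29.4°)/cos²(79.5°) ≈ 22.9.

22.9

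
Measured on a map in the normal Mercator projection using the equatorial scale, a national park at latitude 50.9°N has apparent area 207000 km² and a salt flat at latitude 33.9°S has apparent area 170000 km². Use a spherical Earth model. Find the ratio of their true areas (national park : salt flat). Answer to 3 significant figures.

Mercator's areal exaggeration is sec²φ; hence true area = (apparent area) · cos²φ.
True area of national park: 207000 × cos²(50.9°) = 207000 × 0.3978 = 82330 km².
True area of salt flat: 170000 × cos²(33.9°) = 170000 × 0.6889 = 117100 km².
Ratio = 82330 / 117100 ≈ 0.703.

0.703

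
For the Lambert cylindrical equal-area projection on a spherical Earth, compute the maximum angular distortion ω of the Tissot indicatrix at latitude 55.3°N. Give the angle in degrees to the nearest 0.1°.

The Lambert cylindrical equal-area projection is the cylindrical equal-area projection with its standard parallel at the equator (φ₀ = 0). Cylindrical equal-area (φ₀ = 0°): h = cos φ / cos 0° along meridians, k = cos 0° / cos φ along parallels; h·k = 1.
At 55.3°: h = 0.5693, k = 1.757; principal scales a = 1.757, b = 0.5693.
sin(ω/2) = (a − b)/(a + b) = 1.187/2.326 = 0.5105, so ω = 2 arcsin(0.5105) ≈ 61.4°.

61.4°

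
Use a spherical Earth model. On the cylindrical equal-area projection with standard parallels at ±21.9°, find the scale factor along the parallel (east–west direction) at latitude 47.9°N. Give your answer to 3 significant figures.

A cylindrical equal-area projection with standard parallel φ₀ has meridian scale h = cos φ / cos φ₀ and parallel scale k = cos φ₀ / cos φ (so areas are preserved, h·k = 1).
k = cos 21.9° / cos 47.9° = 0.9278/0.6704 = 1.384.

1.38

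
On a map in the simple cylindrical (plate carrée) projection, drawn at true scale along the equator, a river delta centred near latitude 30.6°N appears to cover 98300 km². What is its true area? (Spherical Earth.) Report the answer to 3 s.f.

84600 km²

For the equirectangular projection with φ₀ = 0 (plate carrée), h = 1 along meridians and k = sec φ along parallels.
Areal scale = h·k = 1 × sec φ; at 30.6°, h = 1.000, k = 1.162, so h·k = 1.162.
True area = apparent / (areal scale) = 98300 / 1.162 ≈ 84600 km².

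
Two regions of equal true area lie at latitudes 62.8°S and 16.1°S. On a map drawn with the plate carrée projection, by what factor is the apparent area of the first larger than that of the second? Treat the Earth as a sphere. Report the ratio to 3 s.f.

In the plate carrée (x = Rλ, y = Rφ), meridians are true-scale (h = 1) and parallels are stretched by k = sec φ.
Areal scale at 62.8°: h·k = 1.000 × 2.188 = 2.188.
Areal scale at 16.1°: h·k = 1.000 × 1.041 = 1.041.
Ratio = 2.188/1.041 ≈ 2.10.

2.10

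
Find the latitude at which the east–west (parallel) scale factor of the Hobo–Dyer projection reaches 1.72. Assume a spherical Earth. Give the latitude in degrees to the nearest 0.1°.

62.5°

The Hobo–Dyer projection is cylindrical equal-area with φ₀ = 37.5°. For cylindrical equal-area with standard parallel φ₀, h = cos φ / cos φ₀ and k = cos φ₀ / cos φ, so h·k = 1.
k = cos φ₀ / cos φ = 1.72  ⇒  cos φ = cos 37.5° / 1.72 = 0.4613.
φ = arccos(0.4613) ≈ 62.5°.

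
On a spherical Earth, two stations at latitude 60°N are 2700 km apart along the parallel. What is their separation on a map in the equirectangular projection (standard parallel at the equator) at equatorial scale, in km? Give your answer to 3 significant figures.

For the equirectangular projection with φ₀ = 0 (plate carrée), h = 1 along meridians and k = sec φ along parallels.
Along the parallel, k = sec 60° = 1/0.5000 = 2.000.
Map distance = 2700 × 2.000 ≈ 5400 km.

5400 km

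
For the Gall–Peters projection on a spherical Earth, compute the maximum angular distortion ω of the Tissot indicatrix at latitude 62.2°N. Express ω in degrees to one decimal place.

Gall–Peters is a cylindrical equal-area projection with standard parallels at ±45°. A cylindrical equal-area projection with standard parallel φ₀ has meridian scale h = cos φ / cos φ₀ and parallel scale k = cos φ₀ / cos φ (so areas are preserved, h·k = 1).
At 62.2°: h = 0.6596, k = 1.516; principal scales a = 1.516, b = 0.6596.
sin(ω/2) = (a − b)/(a + b) = 0.8566/2.176 = 0.3937, so ω = 2 arcsin(0.3937) ≈ 46.4°.

46.4°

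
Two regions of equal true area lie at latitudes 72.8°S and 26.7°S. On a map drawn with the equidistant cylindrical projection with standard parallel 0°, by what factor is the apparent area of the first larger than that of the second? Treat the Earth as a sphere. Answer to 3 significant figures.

In the plate carrée (x = Rλ, y = Rφ), meridians are true-scale (h = 1) and parallels are stretched by k = sec φ.
Areal scale at 72.8°: h·k = 1.000 × 3.382 = 3.382.
Areal scale at 26.7°: h·k = 1.000 × 1.119 = 1.119.
Ratio = 3.382/1.119 ≈ 3.02.

3.02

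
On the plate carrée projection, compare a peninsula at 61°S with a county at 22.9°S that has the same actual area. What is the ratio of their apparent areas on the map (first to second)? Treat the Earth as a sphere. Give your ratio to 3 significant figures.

1.90

Plate carrée maps x = Rλ, y = Rφ. The meridian scale is h = 1 and the parallel scale is k = 1/cos φ = sec φ.
Areal scale at 61°: h·k = 1.000 × 2.063 = 2.063.
Areal scale at 22.9°: h·k = 1.000 × 1.086 = 1.086.
Ratio = 2.063/1.086 ≈ 1.90.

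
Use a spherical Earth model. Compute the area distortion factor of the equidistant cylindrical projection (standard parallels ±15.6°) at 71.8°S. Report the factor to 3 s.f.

In the equirectangular projection with standard parallel φ₀ = 15.6° (x = Rλ cos φ₀, y = Rφ), meridians are true-scale (h = 1) and the parallel scale is k = cos φ₀ / cos φ.
Areal scale = h·k = 1 × cos φ₀ / cos φ; at 71.8°, h = 1.000, k = 3.084, so h·k = 3.084.

3.08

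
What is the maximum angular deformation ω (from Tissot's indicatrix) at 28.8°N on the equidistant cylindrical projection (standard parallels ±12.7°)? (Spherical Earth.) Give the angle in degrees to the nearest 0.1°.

The equidistant cylindrical projection with φ₀ = 12.7° has h = 1 (meridians true) and k = cos φ₀ / cos φ along parallels.
At 28.8°: h = 1.000, k = 1.113; principal scales a = 1.113, b = 1.000.
sin(ω/2) = (a − b)/(a + b) = 0.1132/2.113 = 0.05358, so ω = 2 arcsin(0.05358) ≈ 6.1°.

6.1°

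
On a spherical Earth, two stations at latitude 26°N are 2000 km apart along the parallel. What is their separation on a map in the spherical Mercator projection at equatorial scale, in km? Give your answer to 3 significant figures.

2230 km

The Mercator projection is conformal; its linear scale factor is the same in every direction and equals sec φ = 1/cos φ.
Along the parallel, k = sec 26° = 1/0.8988 = 1.113.
Map distance = 2000 × 1.113 ≈ 2230 km.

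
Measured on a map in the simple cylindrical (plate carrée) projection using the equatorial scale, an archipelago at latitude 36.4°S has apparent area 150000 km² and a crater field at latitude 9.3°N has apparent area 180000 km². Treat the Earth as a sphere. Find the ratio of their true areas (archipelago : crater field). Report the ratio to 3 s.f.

0.680

On the plate carrée, areal scale = h·k = 1 × sec φ, so true area = apparent × cos φ.
True area of archipelago: 150000 × cos(36.4°) = 150000 × 0.8049 = 120700 km².
True area of crater field: 180000 × cos(9.3°) = 180000 × 0.9869 = 177600 km².
Ratio = 120700 / 177600 ≈ 0.680.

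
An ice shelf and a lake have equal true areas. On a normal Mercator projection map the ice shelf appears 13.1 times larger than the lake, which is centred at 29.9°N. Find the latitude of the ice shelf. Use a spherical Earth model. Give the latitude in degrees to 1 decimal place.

76.1°

For equal true areas on Mercator, apparent areas scale as sec²φ, so the ratio is cos²φ₂ / cos²φ₁.
cos²φ₂ / cos²φ₁ = 13.1  ⇒  cos φ₁ = cos 29.9° / √13.1 = 0.8669/3.619 = 0.2395.
φ₁ = arccos(0.2395) ≈ 76.1°.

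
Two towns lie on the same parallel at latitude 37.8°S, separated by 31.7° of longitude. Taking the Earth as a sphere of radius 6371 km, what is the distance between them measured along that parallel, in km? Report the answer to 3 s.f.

2790 km

Arc length along a parallel = R cos φ · Δλ (with Δλ in radians).
= 6371 × cos 37.8° × (31.7° × π/180) = 6371 × 0.7902 × 0.5533 ≈ 2790 km.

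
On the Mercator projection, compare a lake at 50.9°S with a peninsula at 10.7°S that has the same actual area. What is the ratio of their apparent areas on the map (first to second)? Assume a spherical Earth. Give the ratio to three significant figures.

2.43

On Mercator, area is exaggerated by sec²φ = 1/cos²φ.
At 50.9°: sec²(50.9°) = 1/0.6307² = 2.514.
At 10.7°: sec²(10.7°) = 1/0.9826² = 1.036.
Ratio = 2.514/1.036 = cos²(10.7°)/cos²(50.9°) ≈ 2.43.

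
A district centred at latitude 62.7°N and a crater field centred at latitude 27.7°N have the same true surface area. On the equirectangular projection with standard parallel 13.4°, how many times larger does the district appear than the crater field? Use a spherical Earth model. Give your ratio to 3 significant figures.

With standard parallel φ₀ = 13.4°, the equirectangular projection gives x = Rλ cos φ₀, y = Rφ, so h = 1 and k = cos 13.4° / cos φ.
Areal scale at 62.7°: h·k = 1.000 × 2.121 = 2.121.
Areal scale at 27.7°: h·k = 1.000 × 1.099 = 1.099.
Ratio = 2.121/1.099 ≈ 1.93.

1.93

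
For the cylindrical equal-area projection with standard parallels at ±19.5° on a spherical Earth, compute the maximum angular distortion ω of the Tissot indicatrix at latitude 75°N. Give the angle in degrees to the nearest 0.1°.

For cylindrical equal-area with standard parallel φ₀, h = cos φ / cos φ₀ and k = cos φ₀ / cos φ, so h·k = 1.
At 75°: h = 0.2746, k = 3.642; principal scales a = 3.642, b = 0.2746.
sin(ω/2) = (a − b)/(a + b) = 3.368/3.917 = 0.8598, so ω = 2 arcsin(0.8598) ≈ 118.6°.

118.6°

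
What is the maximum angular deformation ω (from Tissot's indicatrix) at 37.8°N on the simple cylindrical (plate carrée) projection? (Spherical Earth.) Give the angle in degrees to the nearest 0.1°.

Plate carrée maps x = Rλ, y = Rφ. The meridian scale is h = 1 and the parallel scale is k = 1/cos φ = sec φ.
At 37.8°: h = 1.000, k = 1.266; principal scales a = 1.266, b = 1.000.
sin(ω/2) = (a − b)/(a + b) = 0.2656/2.266 = 0.1172, so ω = 2 arcsin(0.1172) ≈ 13.5°.

13.5°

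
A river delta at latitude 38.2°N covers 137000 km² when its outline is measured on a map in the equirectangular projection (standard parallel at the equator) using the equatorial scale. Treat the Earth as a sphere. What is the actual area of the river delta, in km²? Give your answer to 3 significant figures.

Plate carrée maps x = Rλ, y = Rφ. The meridian scale is h = 1 and the parallel scale is k = 1/cos φ = sec φ.
Areal scale = h·k = 1 × sec φ; at 38.2°, h = 1.000, k = 1.272, so h·k = 1.272.
True area = apparent / (areal scale) = 137000 / 1.272 ≈ 108000 km².

108000 km²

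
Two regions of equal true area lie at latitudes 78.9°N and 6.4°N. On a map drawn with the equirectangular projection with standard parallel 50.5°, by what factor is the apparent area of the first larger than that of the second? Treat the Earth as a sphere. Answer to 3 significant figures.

5.16

In the equirectangular projection with standard parallel φ₀ = 50.5° (x = Rλ cos φ₀, y = Rφ), meridians are true-scale (h = 1) and the parallel scale is k = cos φ₀ / cos φ.
Areal scale at 78.9°: h·k = 1.000 × 3.304 = 3.304.
Areal scale at 6.4°: h·k = 1.000 × 0.6401 = 0.6401.
Ratio = 3.304/0.6401 ≈ 5.16.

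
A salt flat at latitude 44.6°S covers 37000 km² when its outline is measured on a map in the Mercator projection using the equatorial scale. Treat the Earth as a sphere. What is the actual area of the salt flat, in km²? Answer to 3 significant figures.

18800 km²

The Mercator projection is conformal; its linear scale factor is the same in every direction and equals sec φ = 1/cos φ.
Areal scale = k² = sec²φ = 1/cos²(44.6°) = 1/0.7120² = 1.972.
True area = apparent / (areal scale) = 37000 / 1.972 ≈ 18800 km².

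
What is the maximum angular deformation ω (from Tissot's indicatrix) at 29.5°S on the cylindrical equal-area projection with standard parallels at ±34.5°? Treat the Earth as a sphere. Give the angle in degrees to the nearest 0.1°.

6.3°

A cylindrical equal-area projection with standard parallel φ₀ has meridian scale h = cos φ / cos φ₀ and parallel scale k = cos φ₀ / cos φ (so areas are preserved, h·k = 1).
At 29.5°: h = 1.056, k = 0.9469; principal scales a = 1.056, b = 0.9469.
sin(ω/2) = (a − b)/(a + b) = 0.1092/2.003 = 0.05452, so ω = 2 arcsin(0.05452) ≈ 6.3°.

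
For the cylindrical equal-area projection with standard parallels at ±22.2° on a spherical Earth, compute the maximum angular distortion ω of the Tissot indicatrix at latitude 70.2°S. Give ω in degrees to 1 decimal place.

For cylindrical equal-area with standard parallel φ₀, h = cos φ / cos φ₀ and k = cos φ₀ / cos φ, so h·k = 1.
At 70.2°: h = 0.3659, k = 2.733; principal scales a = 2.733, b = 0.3659.
sin(ω/2) = (a − b)/(a + b) = 2.367/3.099 = 0.7639, so ω = 2 arcsin(0.7639) ≈ 99.6°.

99.6°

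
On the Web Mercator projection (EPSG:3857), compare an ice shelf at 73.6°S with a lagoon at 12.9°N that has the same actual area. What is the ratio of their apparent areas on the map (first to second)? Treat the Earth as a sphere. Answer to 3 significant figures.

Mercator areal scale is sec²φ.
At 73.6°: sec²(73.6°) = 1/0.2823² = 12.54.
At 12.9°: sec²(12.9°) = 1/0.9748² = 1.052.
Ratio = 12.54/1.052 = cos²(12.9°)/cos²(73.6°) ≈ 11.9.

11.9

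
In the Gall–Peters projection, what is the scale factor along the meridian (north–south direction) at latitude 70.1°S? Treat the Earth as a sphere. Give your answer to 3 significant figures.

The Gall–Peters projection is cylindrical equal-area with φ₀ = 45°. For cylindrical equal-area with standard parallel φ₀, h = cos φ / cos φ₀ and k = cos φ₀ / cos φ, so h·k = 1.
h = cos 70.1° / cos 45° = 0.3404/0.7071 = 0.4814.

0.481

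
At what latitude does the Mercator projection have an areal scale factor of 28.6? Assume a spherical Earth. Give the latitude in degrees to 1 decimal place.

Mercator areal scale is sec²φ.
sec²φ = 28.6  ⇒  cos²φ = 0.03497  ⇒  cos φ = 0.1870.
φ = arccos(0.1870) ≈ 79.2°.

79.2°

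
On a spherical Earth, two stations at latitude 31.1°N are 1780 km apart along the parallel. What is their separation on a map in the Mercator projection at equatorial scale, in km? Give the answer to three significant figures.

2080 km

For Mercator, h = k = sec φ (a conformal cylindrical projection has a single point scale, 1/cos φ).
Along the parallel, k = sec 31.1° = 1/0.8563 = 1.168.
Map distance = 1780 × 1.168 ≈ 2080 km.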